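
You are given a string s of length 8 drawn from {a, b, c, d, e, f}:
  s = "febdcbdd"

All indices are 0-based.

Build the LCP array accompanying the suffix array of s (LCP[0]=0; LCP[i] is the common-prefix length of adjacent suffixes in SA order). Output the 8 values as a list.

sorted suffixes:
  #0 SA[0]=2  'bdcbdd'
  #1 SA[1]=5  'bdd'
  #2 SA[2]=4  'cbdd'
  #3 SA[3]=7  'd'
  #4 SA[4]=3  'dcbdd'
  #5 SA[5]=6  'dd'
  #6 SA[6]=1  'ebdcbdd'
  #7 SA[7]=0  'febdcbdd'

SA = [2, 5, 4, 7, 3, 6, 1, 0]
[i] adj suffixes → lcp
  [1] 2/5 → 2 ('bd')
  [2] 5/4 → 0 ('')
  [3] 4/7 → 0 ('')
  [4] 7/3 → 1 ('d')
  [5] 3/6 → 1 ('d')
  [6] 6/1 → 0 ('')
  [7] 1/0 → 0 ('')

[0, 2, 0, 0, 1, 1, 0, 0]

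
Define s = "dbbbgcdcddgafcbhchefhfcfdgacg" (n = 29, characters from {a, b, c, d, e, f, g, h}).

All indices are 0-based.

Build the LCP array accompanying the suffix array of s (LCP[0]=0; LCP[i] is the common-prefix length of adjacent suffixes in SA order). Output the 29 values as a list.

[0, 1, 0, 2, 1, 1, 0, 1, 2, 1, 1, 1, 0, 1, 1, 1, 3, 0, 0, 2, 1, 1, 0, 1, 2, 1, 0, 1, 1]

rank→(start, suffix):
  0 → (26, 'acg')
  1 → (11, 'afcbhchefhfcfdgacg')
  2 → (1, 'bbbgcdcddgafcbhchefhfcfdgacg')
  3 → (2, 'bbgcdcddgafcbhchefhfcfdgacg')
  4 → (3, 'bgcdcddgafcbhchefhfcfdgacg')
  5 → (14, 'bhchefhfcfdgacg')
  6 → (13, 'cbhchefhfcfdgacg')
  7 → (5, 'cdcddgafcbhchefhfcfdgacg')
  8 → (7, 'cddgafcbhchefhfcfdgacg')
  9 → (22, 'cfdgacg')
  10 → (27, 'cg')
  11 → (16, 'chefhfcfdgacg')
  12 → (0, 'dbbbgcdcddgafcbhchefhfcfdgacg')
  13 → (6, 'dcddgafcbhchefhfcfdgacg')
  14 → (8, 'ddgafcbhchefhfcfdgacg')
  15 → (24, 'dgacg')
  16 → (9, 'dgafcbhchefhfcfdgacg')
  17 → (18, 'efhfcfdgacg')
  18 → (12, 'fcbhchefhfcfdgacg')
  19 → (21, 'fcfdgacg')
  20 → (23, 'fdgacg')
  21 → (19, 'fhfcfdgacg')
  22 → (28, 'g')
  23 → (25, 'gacg')
  24 → (10, 'gafcbhchefhfcfdgacg')
  25 → (4, 'gcdcddgafcbhchefhfcfdgacg')
  26 → (15, 'hchefhfcfdgacg')
  27 → (17, 'hefhfcfdgacg')
  28 → (20, 'hfcfdgacg')

SA = [26, 11, 1, 2, 3, 14, 13, 5, 7, 22, 27, 16, 0, 6, 8, 24, 9, 18, 12, 21, 23, 19, 28, 25, 10, 4, 15, 17, 20]
i: (SA[i-1],SA[i]) lcp shared
  1: (26,11) 1 'a'
  2: (11,1) 0 ''
  3: (1,2) 2 'bb'
  4: (2,3) 1 'b'
  5: (3,14) 1 'b'
  6: (14,13) 0 ''
  7: (13,5) 1 'c'
  8: (5,7) 2 'cd'
  9: (7,22) 1 'c'
  10: (22,27) 1 'c'
  11: (27,16) 1 'c'
  12: (16,0) 0 ''
  13: (0,6) 1 'd'
  14: (6,8) 1 'd'
  15: (8,24) 1 'd'
  16: (24,9) 3 'dga'
  17: (9,18) 0 ''
  18: (18,12) 0 ''
  19: (12,21) 2 'fc'
  20: (21,23) 1 'f'
  21: (23,19) 1 'f'
  22: (19,28) 0 ''
  23: (28,25) 1 'g'
  24: (25,10) 2 'ga'
  25: (10,4) 1 'g'
  26: (4,15) 0 ''
  27: (15,17) 1 'h'
  28: (17,20) 1 'h'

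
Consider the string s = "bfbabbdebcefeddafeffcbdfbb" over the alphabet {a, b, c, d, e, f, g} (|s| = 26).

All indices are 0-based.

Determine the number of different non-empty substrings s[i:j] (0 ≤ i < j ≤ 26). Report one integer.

326

sorted suffixes:
  #0 SA[0]=3  'abbdebcefeddafeffcbdfbb'
  #1 SA[1]=15  'afeffcbdfbb'
  #2 SA[2]=25  'b'
  #3 SA[3]=2  'babbdebcefeddafeffcbdfbb'
  #4 SA[4]=24  'bb'
  #5 SA[5]=4  'bbdebcefeddafeffcbdfbb'
  #6 SA[6]=8  'bcefeddafeffcbdfbb'
  #7 SA[7]=5  'bdebcefeddafeffcbdfbb'
  #8 SA[8]=21  'bdfbb'
  #9 SA[9]=0  'bfbabbdebcefeddafeffcbdfbb'
  #10 SA[10]=20  'cbdfbb'
  #11 SA[11]=9  'cefeddafeffcbdfbb'
  #12 SA[12]=14  'dafeffcbdfbb'
  #13 SA[13]=13  'ddafeffcbdfbb'
  #14 SA[14]=6  'debcefeddafeffcbdfbb'
  #15 SA[15]=22  'dfbb'
  #16 SA[16]=7  'ebcefeddafeffcbdfbb'
  #17 SA[17]=12  'eddafeffcbdfbb'
  #18 SA[18]=10  'efeddafeffcbdfbb'
  #19 SA[19]=17  'effcbdfbb'
  #20 SA[20]=1  'fbabbdebcefeddafeffcbdfbb'
  #21 SA[21]=23  'fbb'
  #22 SA[22]=19  'fcbdfbb'
  #23 SA[23]=11  'feddafeffcbdfbb'
  #24 SA[24]=16  'feffcbdfbb'
  #25 SA[25]=18  'ffcbdfbb'

SA = [3, 15, 25, 2, 24, 4, 8, 5, 21, 0, 20, 9, 14, 13, 6, 22, 7, 12, 10, 17, 1, 23, 19, 11, 16, 18]
rank  pair      lcp
   1  s[3:],s[15:]  1  'a'
   2  s[15:],s[25:]  0  ''
   3  s[25:],s[2:]  1  'b'
   4  s[2:],s[24:]  1  'b'
   5  s[24:],s[4:]  2  'bb'
   6  s[4:],s[8:]  1  'b'
   7  s[8:],s[5:]  1  'b'
   8  s[5:],s[21:]  2  'bd'
   9  s[21:],s[0:]  1  'b'
  10  s[0:],s[20:]  0  ''
  11  s[20:],s[9:]  1  'c'
  12  s[9:],s[14:]  0  ''
  13  s[14:],s[13:]  1  'd'
  14  s[13:],s[6:]  1  'd'
  15  s[6:],s[22:]  1  'd'
  16  s[22:],s[7:]  0  ''
  17  s[7:],s[12:]  1  'e'
  18  s[12:],s[10:]  1  'e'
  19  s[10:],s[17:]  2  'ef'
  20  s[17:],s[1:]  0  ''
  21  s[1:],s[23:]  2  'fb'
  22  s[23:],s[19:]  1  'f'
  23  s[19:],s[11:]  1  'f'
  24  s[11:],s[16:]  2  'fe'
  25  s[16:],s[18:]  1  'f'

n(n+1)/2 = 26·27/2 = 351
Σ LCP = 0 + 1 + 0 + 1 + 1 + 2 + 1 + 1 + 2 + 1 + 0 + 1 + 0 + 1 + 1 + 1 + 0 + 1 + 1 + 2 + 0 + 2 + 1 + 1 + 2 + 1 = 25
distinct = 351 − 25 = 326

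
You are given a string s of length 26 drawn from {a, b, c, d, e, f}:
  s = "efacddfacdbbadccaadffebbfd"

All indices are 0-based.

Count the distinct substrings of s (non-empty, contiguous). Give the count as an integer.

322

rank→(start, suffix):
  0 → (16, 'aadffebbfd')
  1 → (7, 'acdbbadccaadffebbfd')
  2 → (2, 'acddfacdbbadccaadffebbfd')
  3 → (12, 'adccaadffebbfd')
  4 → (17, 'adffebbfd')
  5 → (11, 'badccaadffebbfd')
  6 → (10, 'bbadccaadffebbfd')
  7 → (22, 'bbfd')
  8 → (23, 'bfd')
  9 → (15, 'caadffebbfd')
  10 → (14, 'ccaadffebbfd')
  11 → (8, 'cdbbadccaadffebbfd')
  12 → (3, 'cddfacdbbadccaadffebbfd')
  13 → (25, 'd')
  14 → (9, 'dbbadccaadffebbfd')
  15 → (13, 'dccaadffebbfd')
  16 → (4, 'ddfacdbbadccaadffebbfd')
  17 → (5, 'dfacdbbadccaadffebbfd')
  18 → (18, 'dffebbfd')
  19 → (21, 'ebbfd')
  20 → (0, 'efacddfacdbbadccaadffebbfd')
  21 → (6, 'facdbbadccaadffebbfd')
  22 → (1, 'facddfacdbbadccaadffebbfd')
  23 → (24, 'fd')
  24 → (20, 'febbfd')
  25 → (19, 'ffebbfd')

SA = [16, 7, 2, 12, 17, 11, 10, 22, 23, 15, 14, 8, 3, 25, 9, 13, 4, 5, 18, 21, 0, 6, 1, 24, 20, 19]
rank  pair      lcp
   1  s[16:],s[7:]  1  'a'
   2  s[7:],s[2:]  3  'acd'
   3  s[2:],s[12:]  1  'a'
   4  s[12:],s[17:]  2  'ad'
   5  s[17:],s[11:]  0  ''
   6  s[11:],s[10:]  1  'b'
   7  s[10:],s[22:]  2  'bb'
   8  s[22:],s[23:]  1  'b'
   9  s[23:],s[15:]  0  ''
  10  s[15:],s[14:]  1  'c'
  11  s[14:],s[8:]  1  'c'
  12  s[8:],s[3:]  2  'cd'
  13  s[3:],s[25:]  0  ''
  14  s[25:],s[9:]  1  'd'
  15  s[9:],s[13:]  1  'd'
  16  s[13:],s[4:]  1  'd'
  17  s[4:],s[5:]  1  'd'
  18  s[5:],s[18:]  2  'df'
  19  s[18:],s[21:]  0  ''
  20  s[21:],s[0:]  1  'e'
  21  s[0:],s[6:]  0  ''
  22  s[6:],s[1:]  4  'facd'
  23  s[1:],s[24:]  1  'f'
  24  s[24:],s[20:]  1  'f'
  25  s[20:],s[19:]  1  'f'

n(n+1)/2 = 26·27/2 = 351
Σ LCP = 0 + 1 + 3 + 1 + 2 + 0 + 1 + 2 + 1 + 0 + 1 + 1 + 2 + 0 + 1 + 1 + 1 + 1 + 2 + 0 + 1 + 0 + 4 + 1 + 1 + 1 = 29
distinct = 351 − 29 = 322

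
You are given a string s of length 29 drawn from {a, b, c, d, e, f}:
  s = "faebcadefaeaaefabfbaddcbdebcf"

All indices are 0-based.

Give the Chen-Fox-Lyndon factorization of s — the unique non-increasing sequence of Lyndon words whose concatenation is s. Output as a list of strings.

emit factor 1: 'f' (i=0, period=1)
emit factor 2: 'aebc' (i=1, period=4)
emit factor 3: 'adefae' (i=5, period=6)
emit factor 4: 'aaefabfbaddcbdebcf' (i=11, period=18)

["f", "aebc", "adefae", "aaefabfbaddcbdebcf"]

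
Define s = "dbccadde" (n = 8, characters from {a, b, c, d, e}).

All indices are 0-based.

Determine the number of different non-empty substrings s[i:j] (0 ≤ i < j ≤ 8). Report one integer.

33

rank | idx | suffix
   0 |   4 | adde
   1 |   1 | bccadde
   2 |   3 | cadde
   3 |   2 | ccadde
   4 |   0 | dbccadde
   5 |   5 | dde
   6 |   6 | de
   7 |   7 | e

SA = [4, 1, 3, 2, 0, 5, 6, 7]
i: (SA[i-1],SA[i]) lcp shared
  1: (4,1) 0 ''
  2: (1,3) 0 ''
  3: (3,2) 1 'c'
  4: (2,0) 0 ''
  5: (0,5) 1 'd'
  6: (5,6) 1 'd'
  7: (6,7) 0 ''

n(n+1)/2 = 8·9/2 = 36
Σ LCP = 0 + 0 + 0 + 1 + 0 + 1 + 1 + 0 = 3
distinct = 36 − 3 = 33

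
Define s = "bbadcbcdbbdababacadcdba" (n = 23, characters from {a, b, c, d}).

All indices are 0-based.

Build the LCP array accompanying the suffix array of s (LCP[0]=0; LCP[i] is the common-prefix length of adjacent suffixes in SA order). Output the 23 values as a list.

sorted suffixes:
  #0 SA[0]=22  'a'
  #1 SA[1]=11  'ababacadcdba'
  #2 SA[2]=13  'abacadcdba'
  #3 SA[3]=15  'acadcdba'
  #4 SA[4]=2  'adcbcdbbdababacadcdba'
  #5 SA[5]=17  'adcdba'
  #6 SA[6]=21  'ba'
  #7 SA[7]=12  'babacadcdba'
  #8 SA[8]=14  'bacadcdba'
  #9 SA[9]=1  'badcbcdbbdababacadcdba'
  #10 SA[10]=0  'bbadcbcdbbdababacadcdba'
  #11 SA[11]=8  'bbdababacadcdba'
  #12 SA[12]=5  'bcdbbdababacadcdba'
  #13 SA[13]=9  'bdababacadcdba'
  #14 SA[14]=16  'cadcdba'
  #15 SA[15]=4  'cbcdbbdababacadcdba'
  #16 SA[16]=19  'cdba'
  #17 SA[17]=6  'cdbbdababacadcdba'
  #18 SA[18]=10  'dababacadcdba'
  #19 SA[19]=20  'dba'
  #20 SA[20]=7  'dbbdababacadcdba'
  #21 SA[21]=3  'dcbcdbbdababacadcdba'
  #22 SA[22]=18  'dcdba'

SA = [22, 11, 13, 15, 2, 17, 21, 12, 14, 1, 0, 8, 5, 9, 16, 4, 19, 6, 10, 20, 7, 3, 18]
i: (SA[i-1],SA[i]) lcp shared
  1: (22,11) 1 'a'
  2: (11,13) 3 'aba'
  3: (13,15) 1 'a'
  4: (15,2) 1 'a'
  5: (2,17) 3 'adc'
  6: (17,21) 0 ''
  7: (21,12) 2 'ba'
  8: (12,14) 2 'ba'
  9: (14,1) 2 'ba'
  10: (1,0) 1 'b'
  11: (0,8) 2 'bb'
  12: (8,5) 1 'b'
  13: (5,9) 1 'b'
  14: (9,16) 0 ''
  15: (16,4) 1 'c'
  16: (4,19) 1 'c'
  17: (19,6) 3 'cdb'
  18: (6,10) 0 ''
  19: (10,20) 1 'd'
  20: (20,7) 2 'db'
  21: (7,3) 1 'd'
  22: (3,18) 2 'dc'

[0, 1, 3, 1, 1, 3, 0, 2, 2, 2, 1, 2, 1, 1, 0, 1, 1, 3, 0, 1, 2, 1, 2]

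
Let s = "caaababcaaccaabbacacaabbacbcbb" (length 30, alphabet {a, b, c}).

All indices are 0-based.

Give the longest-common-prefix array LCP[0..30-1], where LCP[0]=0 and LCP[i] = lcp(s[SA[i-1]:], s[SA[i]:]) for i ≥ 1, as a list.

[0, 2, 3, 6, 2, 1, 2, 5, 2, 1, 3, 2, 2, 0, 1, 2, 3, 1, 2, 4, 1, 2, 0, 3, 7, 3, 2, 1, 2, 1]

rank | idx | suffix
   0 |   1 | aaababcaaccaabbacacaabbacbcbb
   1 |   2 | aababcaaccaabbacacaabbacbcbb
   2 |  12 | aabbacacaabbacbcbb
   3 |  20 | aabbacbcbb
   4 |   8 | aaccaabbacacaabbacbcbb
   5 |   3 | ababcaaccaabbacacaabbacbcbb
   6 |  13 | abbacacaabbacbcbb
   7 |  21 | abbacbcbb
   8 |   5 | abcaaccaabbacacaabbacbcbb
   9 |  18 | acaabbacbcbb
  10 |  16 | acacaabbacbcbb
  11 |  24 | acbcbb
  12 |   9 | accaabbacacaabbacbcbb
  13 |  29 | b
  14 |   4 | babcaaccaabbacacaabbacbcbb
  15 |  15 | bacacaabbacbcbb
  16 |  23 | bacbcbb
  17 |  28 | bb
  18 |  14 | bbacacaabbacbcbb
  19 |  22 | bbacbcbb
  20 |   6 | bcaaccaabbacacaabbacbcbb
  21 |  26 | bcbb
  22 |   0 | caaababcaaccaabbacacaabbacbcbb
  23 |  11 | caabbacacaabbacbcbb
  24 |  19 | caabbacbcbb
  25 |   7 | caaccaabbacacaabbacbcbb
  26 |  17 | cacaabbacbcbb
  27 |  27 | cbb
  28 |  25 | cbcbb
  29 |  10 | ccaabbacacaabbacbcbb

SA = [1, 2, 12, 20, 8, 3, 13, 21, 5, 18, 16, 24, 9, 29, 4, 15, 23, 28, 14, 22, 6, 26, 0, 11, 19, 7, 17, 27, 25, 10]
i: (SA[i-1],SA[i]) lcp shared
  1: (1,2) 2 'aa'
  2: (2,12) 3 'aab'
  3: (12,20) 6 'aabbac'
  4: (20,8) 2 'aa'
  5: (8,3) 1 'a'
  6: (3,13) 2 'ab'
  7: (13,21) 5 'abbac'
  8: (21,5) 2 'ab'
  9: (5,18) 1 'a'
  10: (18,16) 3 'aca'
  11: (16,24) 2 'ac'
  12: (24,9) 2 'ac'
  13: (9,29) 0 ''
  14: (29,4) 1 'b'
  15: (4,15) 2 'ba'
  16: (15,23) 3 'bac'
  17: (23,28) 1 'b'
  18: (28,14) 2 'bb'
  19: (14,22) 4 'bbac'
  20: (22,6) 1 'b'
  21: (6,26) 2 'bc'
  22: (26,0) 0 ''
  23: (0,11) 3 'caa'
  24: (11,19) 7 'caabbac'
  25: (19,7) 3 'caa'
  26: (7,17) 2 'ca'
  27: (17,27) 1 'c'
  28: (27,25) 2 'cb'
  29: (25,10) 1 'c'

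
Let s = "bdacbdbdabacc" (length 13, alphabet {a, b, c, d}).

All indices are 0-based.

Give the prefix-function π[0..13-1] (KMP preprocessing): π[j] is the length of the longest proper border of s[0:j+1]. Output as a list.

π[0] = 0
j=1 s[j]='d': π[1]=0 (border '')
j=2 s[j]='a': π[2]=0 (border '')
j=3 s[j]='c': π[3]=0 (border '')
j=4 s[j]='b': π[4]=1 (border 'b')
j=5 s[j]='d': π[5]=2 (border 'bd')
j=6 s[j]='b': k: 2→0; π[6]=1 (border 'b')
j=7 s[j]='d': π[7]=2 (border 'bd')
j=8 s[j]='a': π[8]=3 (border 'bda')
j=9 s[j]='b': k: 3→0; π[9]=1 (border 'b')
j=10 s[j]='a': k: 1→0; π[10]=0 (border '')
j=11 s[j]='c': π[11]=0 (border '')
j=12 s[j]='c': π[12]=0 (border '')

[0, 0, 0, 0, 1, 2, 1, 2, 3, 1, 0, 0, 0]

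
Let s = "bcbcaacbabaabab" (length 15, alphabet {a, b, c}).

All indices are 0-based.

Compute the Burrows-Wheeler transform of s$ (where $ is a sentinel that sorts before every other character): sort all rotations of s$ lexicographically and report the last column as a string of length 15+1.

bbcbbaaaaacc$bab

rank  rotation          last
    0  $bcbcaacbabaabab  b
    1  aabab$bcbcaacbab  b
    2  aacbabaabab$bcbc  c
    3  ab$bcbcaacbabaab  b
    4  abaabab$bcbcaacb  b
    5  abab$bcbcaacbaba  a
    6  acbabaabab$bcbca  a
    7  b$bcbcaacbabaaba  a
    8  baabab$bcbcaacba  a
    9  bab$bcbcaacbabaa  a
   10  babaabab$bcbcaac  c
   11  bcaacbabaabab$bc  c
   12  bcbcaacbabaabab$  $
   13  caacbabaabab$bcb  b
   14  cbabaabab$bcbcaa  a
   15  cbcaacbabaabab$b  b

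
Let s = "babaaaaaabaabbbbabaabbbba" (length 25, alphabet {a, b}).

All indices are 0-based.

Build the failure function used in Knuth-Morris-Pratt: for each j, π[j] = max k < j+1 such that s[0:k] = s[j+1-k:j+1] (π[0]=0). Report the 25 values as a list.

π[0] = 0
j=1 s[j]='a': π[1]=0 (border '')
j=2 s[j]='b': π[2]=1 (border 'b')
j=3 s[j]='a': π[3]=2 (border 'ba')
j=4 s[j]='a': k: 2→0; π[4]=0 (border '')
j=5 s[j]='a': π[5]=0 (border '')
j=6 s[j]='a': π[6]=0 (border '')
j=7 s[j]='a': π[7]=0 (border '')
j=8 s[j]='a': π[8]=0 (border '')
j=9 s[j]='b': π[9]=1 (border 'b')
j=10 s[j]='a': π[10]=2 (border 'ba')
j=11 s[j]='a': k: 2→0; π[11]=0 (border '')
j=12 s[j]='b': π[12]=1 (border 'b')
j=13 s[j]='b': k: 1→0; π[13]=1 (border 'b')
j=14 s[j]='b': k: 1→0; π[14]=1 (border 'b')
j=15 s[j]='b': k: 1→0; π[15]=1 (border 'b')
j=16 s[j]='a': π[16]=2 (border 'ba')
j=17 s[j]='b': π[17]=3 (border 'bab')
j=18 s[j]='a': π[18]=4 (border 'baba')
j=19 s[j]='a': π[19]=5 (border 'babaa')
j=20 s[j]='b': k: 5→0; π[20]=1 (border 'b')
j=21 s[j]='b': k: 1→0; π[21]=1 (border 'b')
j=22 s[j]='b': k: 1→0; π[22]=1 (border 'b')
j=23 s[j]='b': k: 1→0; π[23]=1 (border 'b')
j=24 s[j]='a': π[24]=2 (border 'ba')

[0, 0, 1, 2, 0, 0, 0, 0, 0, 1, 2, 0, 1, 1, 1, 1, 2, 3, 4, 5, 1, 1, 1, 1, 2]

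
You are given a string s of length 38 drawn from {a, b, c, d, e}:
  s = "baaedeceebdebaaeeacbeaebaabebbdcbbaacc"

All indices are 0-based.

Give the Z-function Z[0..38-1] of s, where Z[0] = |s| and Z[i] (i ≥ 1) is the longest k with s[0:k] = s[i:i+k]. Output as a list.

Z[0]=38
i=1: outside box; Z[1]=0
i=2: outside box; Z[2]=0
i=3: outside box; Z[3]=0
i=4: outside box; Z[4]=0
i=5: outside box; Z[5]=0
i=6: outside box; Z[6]=0
i=7: outside box; Z[7]=0
i=8: outside box; Z[8]=0
i=9: outside box; Z[9]=1 extend→box=[9,10)
i=10: outside box; Z[10]=0
i=11: outside box; Z[11]=0
i=12: outside box; Z[12]=4 extend→box=[12,16)
i=13: min(r-i=3, Z[1]=0)=0; Z[13]=0
i=14: min(r-i=2, Z[2]=0)=0; Z[14]=0
i=15: min(r-i=1, Z[3]=0)=0; Z[15]=0
i=16: outside box; Z[16]=0
i=17: outside box; Z[17]=0
i=18: outside box; Z[18]=0
i=19: outside box; Z[19]=1 extend→box=[19,20)
i=20: outside box; Z[20]=0
i=21: outside box; Z[21]=0
i=22: outside box; Z[22]=0
i=23: outside box; Z[23]=3 extend→box=[23,26)
i=24: min(r-i=2, Z[1]=0)=0; Z[24]=0
i=25: min(r-i=1, Z[2]=0)=0; Z[25]=0
i=26: outside box; Z[26]=1 extend→box=[26,27)
i=27: outside box; Z[27]=0
i=28: outside box; Z[28]=1 extend→box=[28,29)
i=29: outside box; Z[29]=1 extend→box=[29,30)
i=30: outside box; Z[30]=0
i=31: outside box; Z[31]=0
i=32: outside box; Z[32]=1 extend→box=[32,33)
i=33: outside box; Z[33]=3 extend→box=[33,36)
i=34: min(r-i=2, Z[1]=0)=0; Z[34]=0
i=35: min(r-i=1, Z[2]=0)=0; Z[35]=0
i=36: outside box; Z[36]=0
i=37: outside box; Z[37]=0

[38, 0, 0, 0, 0, 0, 0, 0, 0, 1, 0, 0, 4, 0, 0, 0, 0, 0, 0, 1, 0, 0, 0, 3, 0, 0, 1, 0, 1, 1, 0, 0, 1, 3, 0, 0, 0, 0]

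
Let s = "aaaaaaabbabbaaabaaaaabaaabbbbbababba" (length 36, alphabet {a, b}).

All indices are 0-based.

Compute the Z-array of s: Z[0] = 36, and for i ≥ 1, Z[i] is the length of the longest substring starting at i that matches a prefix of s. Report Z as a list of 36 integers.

Z[0]=36
i=1: i≥r, start 0; Z[1]=6 grow→box=[1,7)
i=2: min(r-i=5, Z[1]=6)=5; Z[2]=5
i=3: min(r-i=4, Z[2]=5)=4; Z[3]=4
i=4: min(r-i=3, Z[3]=4)=3; Z[4]=3
i=5: min(r-i=2, Z[4]=3)=2; Z[5]=2
i=6: min(r-i=1, Z[5]=2)=1; Z[6]=1
i=7: i≥r, start 0; Z[7]=0
i=8: i≥r, start 0; Z[8]=0
i=9: i≥r, start 0; Z[9]=1 grow→box=[9,10)
i=10: i≥r, start 0; Z[10]=0
i=11: i≥r, start 0; Z[11]=0
i=12: i≥r, start 0; Z[12]=3 grow→box=[12,15)
i=13: min(r-i=2, Z[1]=6)=2; Z[13]=2
i=14: min(r-i=1, Z[2]=5)=1; Z[14]=1
i=15: i≥r, start 0; Z[15]=0
i=16: i≥r, start 0; Z[16]=5 grow→box=[16,21)
i=17: min(r-i=4, Z[1]=6)=4; Z[17]=4
i=18: min(r-i=3, Z[2]=5)=3; Z[18]=3
i=19: min(r-i=2, Z[3]=4)=2; Z[19]=2
i=20: min(r-i=1, Z[4]=3)=1; Z[20]=1
i=21: i≥r, start 0; Z[21]=0
i=22: i≥r, start 0; Z[22]=3 grow→box=[22,25)
i=23: min(r-i=2, Z[1]=6)=2; Z[23]=2
i=24: min(r-i=1, Z[2]=5)=1; Z[24]=1
i=25: i≥r, start 0; Z[25]=0
i=26: i≥r, start 0; Z[26]=0
i=27: i≥r, start 0; Z[27]=0
i=28: i≥r, start 0; Z[28]=0
i=29: i≥r, start 0; Z[29]=0
i=30: i≥r, start 0; Z[30]=1 grow→box=[30,31)
i=31: i≥r, start 0; Z[31]=0
i=32: i≥r, start 0; Z[32]=1 grow→box=[32,33)
i=33: i≥r, start 0; Z[33]=0
i=34: i≥r, start 0; Z[34]=0
i=35: i≥r, start 0; Z[35]=1 grow→box=[35,36)

[36, 6, 5, 4, 3, 2, 1, 0, 0, 1, 0, 0, 3, 2, 1, 0, 5, 4, 3, 2, 1, 0, 3, 2, 1, 0, 0, 0, 0, 0, 1, 0, 1, 0, 0, 1]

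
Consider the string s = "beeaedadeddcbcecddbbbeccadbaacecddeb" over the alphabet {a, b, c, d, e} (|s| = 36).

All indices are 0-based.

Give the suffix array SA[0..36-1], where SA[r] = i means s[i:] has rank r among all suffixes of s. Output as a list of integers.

rank | idx | suffix
   0 |  27 | aacecddeb
   1 |  28 | acecddeb
   2 |  24 | adbaacecddeb
   3 |   6 | adeddcbcecddbbbeccadbaacecddeb
   4 |   3 | aedadeddcbcecddbbbeccadbaacecddeb
   5 |  35 | b
   6 |  26 | baacecddeb
   7 |  18 | bbbeccadbaacecddeb
   8 |  19 | bbeccadbaacecddeb
   9 |  12 | bcecddbbbeccadbaacecddeb
  10 |  20 | beccadbaacecddeb
  11 |   0 | beeaedadeddcbcecddbbbeccadbaacecddeb
  12 |  23 | cadbaacecddeb
  13 |  11 | cbcecddbbbeccadbaacecddeb
  14 |  22 | ccadbaacecddeb
  15 |  15 | cddbbbeccadbaacecddeb
  16 |  31 | cddeb
  17 |  13 | cecddbbbeccadbaacecddeb
  18 |  29 | cecddeb
  19 |   5 | dadeddcbcecddbbbeccadbaacecddeb
  20 |  25 | dbaacecddeb
  21 |  17 | dbbbeccadbaacecddeb
  22 |  10 | dcbcecddbbbeccadbaacecddeb
  23 |  16 | ddbbbeccadbaacecddeb
  24 |   9 | ddcbcecddbbbeccadbaacecddeb
  25 |  32 | ddeb
  26 |  33 | deb
  27 |   7 | deddcbcecddbbbeccadbaacecddeb
  28 |   2 | eaedadeddcbcecddbbbeccadbaacecddeb
  29 |  34 | eb
  30 |  21 | eccadbaacecddeb
  31 |  14 | ecddbbbeccadbaacecddeb
  32 |  30 | ecddeb
  33 |   4 | edadeddcbcecddbbbeccadbaacecddeb
  34 |   8 | eddcbcecddbbbeccadbaacecddeb
  35 |   1 | eeaedadeddcbcecddbbbeccadbaacecddeb

[27, 28, 24, 6, 3, 35, 26, 18, 19, 12, 20, 0, 23, 11, 22, 15, 31, 13, 29, 5, 25, 17, 10, 16, 9, 32, 33, 7, 2, 34, 21, 14, 30, 4, 8, 1]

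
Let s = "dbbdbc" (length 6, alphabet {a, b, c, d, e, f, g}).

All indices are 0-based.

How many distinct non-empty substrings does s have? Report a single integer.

17

rank | idx | suffix
   0 |   1 | bbdbc
   1 |   4 | bc
   2 |   2 | bdbc
   3 |   5 | c
   4 |   0 | dbbdbc
   5 |   3 | dbc

SA = [1, 4, 2, 5, 0, 3]
[i] adj suffixes → lcp
  [1] 1/4 → 1 ('b')
  [2] 4/2 → 1 ('b')
  [3] 2/5 → 0 ('')
  [4] 5/0 → 0 ('')
  [5] 0/3 → 2 ('db')

n(n+1)/2 = 6·7/2 = 21
Σ LCP = 0 + 1 + 1 + 0 + 0 + 2 = 4
distinct = 21 − 4 = 17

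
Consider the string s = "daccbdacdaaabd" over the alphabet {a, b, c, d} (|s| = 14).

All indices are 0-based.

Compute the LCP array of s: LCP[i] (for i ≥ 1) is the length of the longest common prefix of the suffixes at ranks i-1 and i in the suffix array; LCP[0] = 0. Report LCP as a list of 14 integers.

[0, 2, 1, 1, 2, 0, 2, 0, 1, 1, 0, 1, 2, 3]

rank | idx | suffix
   0 |   9 | aaabd
   1 |  10 | aabd
   2 |  11 | abd
   3 |   1 | accbdacdaaabd
   4 |   6 | acdaaabd
   5 |  12 | bd
   6 |   4 | bdacdaaabd
   7 |   3 | cbdacdaaabd
   8 |   2 | ccbdacdaaabd
   9 |   7 | cdaaabd
  10 |  13 | d
  11 |   8 | daaabd
  12 |   0 | daccbdacdaaabd
  13 |   5 | dacdaaabd

SA = [9, 10, 11, 1, 6, 12, 4, 3, 2, 7, 13, 8, 0, 5]
[i] adj suffixes → lcp
  [1] 9/10 → 2 ('aa')
  [2] 10/11 → 1 ('a')
  [3] 11/1 → 1 ('a')
  [4] 1/6 → 2 ('ac')
  [5] 6/12 → 0 ('')
  [6] 12/4 → 2 ('bd')
  [7] 4/3 → 0 ('')
  [8] 3/2 → 1 ('c')
  [9] 2/7 → 1 ('c')
  [10] 7/13 → 0 ('')
  [11] 13/8 → 1 ('d')
  [12] 8/0 → 2 ('da')
  [13] 0/5 → 3 ('dac')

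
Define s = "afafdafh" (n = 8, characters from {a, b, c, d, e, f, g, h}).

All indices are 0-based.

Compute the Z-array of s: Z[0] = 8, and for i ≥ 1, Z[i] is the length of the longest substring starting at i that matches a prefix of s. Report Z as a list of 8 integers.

[8, 0, 2, 0, 0, 2, 0, 0]

Z[0]=8
i=1: outside box; Z[1]=0
i=2: outside box; Z[2]=2 grow→box=[2,4)
i=3: min(r-i=1, Z[1]=0)=0; Z[3]=0
i=4: outside box; Z[4]=0
i=5: outside box; Z[5]=2 grow→box=[5,7)
i=6: min(r-i=1, Z[1]=0)=0; Z[6]=0
i=7: outside box; Z[7]=0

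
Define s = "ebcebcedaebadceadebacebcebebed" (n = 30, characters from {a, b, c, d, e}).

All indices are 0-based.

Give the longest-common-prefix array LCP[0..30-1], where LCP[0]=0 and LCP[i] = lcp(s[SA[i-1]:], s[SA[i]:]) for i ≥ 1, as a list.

rank→(start, suffix):
  0 → (19, 'acebcebebed')
  1 → (11, 'adceadebacebcebebed')
  2 → (15, 'adebacebcebebed')
  3 → (8, 'aebadceadebacebcebebed')
  4 → (18, 'bacebcebebed')
  5 → (10, 'badceadebacebcebebed')
  6 → (1, 'bcebcedaebadceadebacebcebebed')
  7 → (22, 'bcebebed')
  8 → (4, 'bcedaebadceadebacebcebebed')
  9 → (25, 'bebed')
  10 → (27, 'bed')
  11 → (13, 'ceadebacebcebebed')
  12 → (20, 'cebcebebed')
  13 → (2, 'cebcedaebadceadebacebcebebed')
  14 → (23, 'cebebed')
  15 → (5, 'cedaebadceadebacebcebebed')
  16 → (29, 'd')
  17 → (7, 'daebadceadebacebcebebed')
  18 → (12, 'dceadebacebcebebed')
  19 → (16, 'debacebcebebed')
  20 → (14, 'eadebacebcebebed')
  21 → (17, 'ebacebcebebed')
  22 → (9, 'ebadceadebacebcebebed')
  23 → (0, 'ebcebcedaebadceadebacebcebebed')
  24 → (21, 'ebcebebed')
  25 → (3, 'ebcedaebadceadebacebcebebed')
  26 → (24, 'ebebed')
  27 → (26, 'ebed')
  28 → (28, 'ed')
  29 → (6, 'edaebadceadebacebcebebed')

SA = [19, 11, 15, 8, 18, 10, 1, 22, 4, 25, 27, 13, 20, 2, 23, 5, 29, 7, 12, 16, 14, 17, 9, 0, 21, 3, 24, 26, 28, 6]
i: (SA[i-1],SA[i]) lcp shared
  1: (19,11) 1 'a'
  2: (11,15) 2 'ad'
  3: (15,8) 1 'a'
  4: (8,18) 0 ''
  5: (18,10) 2 'ba'
  6: (10,1) 1 'b'
  7: (1,22) 4 'bceb'
  8: (22,4) 3 'bce'
  9: (4,25) 1 'b'
  10: (25,27) 2 'be'
  11: (27,13) 0 ''
  12: (13,20) 2 'ce'
  13: (20,2) 5 'cebce'
  14: (2,23) 3 'ceb'
  15: (23,5) 2 'ce'
  16: (5,29) 0 ''
  17: (29,7) 1 'd'
  18: (7,12) 1 'd'
  19: (12,16) 1 'd'
  20: (16,14) 0 ''
  21: (14,17) 1 'e'
  22: (17,9) 3 'eba'
  23: (9,0) 2 'eb'
  24: (0,21) 5 'ebceb'
  25: (21,3) 4 'ebce'
  26: (3,24) 2 'eb'
  27: (24,26) 3 'ebe'
  28: (26,28) 1 'e'
  29: (28,6) 2 'ed'

[0, 1, 2, 1, 0, 2, 1, 4, 3, 1, 2, 0, 2, 5, 3, 2, 0, 1, 1, 1, 0, 1, 3, 2, 5, 4, 2, 3, 1, 2]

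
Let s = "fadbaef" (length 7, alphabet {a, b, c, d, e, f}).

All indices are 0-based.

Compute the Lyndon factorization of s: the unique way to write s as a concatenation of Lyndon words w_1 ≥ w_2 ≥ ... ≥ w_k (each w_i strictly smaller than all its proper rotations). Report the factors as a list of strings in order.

emit factor 1: 'f' (i=0, period=1)
emit factor 2: 'adbaef' (i=1, period=6)

["f", "adbaef"]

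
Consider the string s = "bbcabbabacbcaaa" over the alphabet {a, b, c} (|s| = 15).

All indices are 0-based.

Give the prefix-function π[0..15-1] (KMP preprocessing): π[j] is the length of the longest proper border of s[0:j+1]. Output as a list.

[0, 1, 0, 0, 1, 2, 0, 1, 0, 0, 1, 0, 0, 0, 0]

π[0] = 0
j=1 s[j]='b': π[1]=1 (border 'b')
j=2 s[j]='c': k: 1→0; π[2]=0 (border '')
j=3 s[j]='a': π[3]=0 (border '')
j=4 s[j]='b': π[4]=1 (border 'b')
j=5 s[j]='b': π[5]=2 (border 'bb')
j=6 s[j]='a': k: 2→1→0; π[6]=0 (border '')
j=7 s[j]='b': π[7]=1 (border 'b')
j=8 s[j]='a': k: 1→0; π[8]=0 (border '')
j=9 s[j]='c': π[9]=0 (border '')
j=10 s[j]='b': π[10]=1 (border 'b')
j=11 s[j]='c': k: 1→0; π[11]=0 (border '')
j=12 s[j]='a': π[12]=0 (border '')
j=13 s[j]='a': π[13]=0 (border '')
j=14 s[j]='a': π[14]=0 (border '')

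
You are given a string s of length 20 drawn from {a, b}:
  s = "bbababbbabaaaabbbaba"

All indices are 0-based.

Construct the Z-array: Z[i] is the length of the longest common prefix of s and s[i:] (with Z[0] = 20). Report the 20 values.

Z[0]=20
i=1: outside box; Z[1]=1 extend→box=[1,2)
i=2: outside box; Z[2]=0
i=3: outside box; Z[3]=1 extend→box=[3,4)
i=4: outside box; Z[4]=0
i=5: outside box; Z[5]=2 extend→box=[5,7)
i=6: min(r-i=1, Z[1]=1)=1; Z[6]=5 extend→box=[6,11)
i=7: min(r-i=4, Z[1]=1)=1; Z[7]=1
i=8: min(r-i=3, Z[2]=0)=0; Z[8]=0
i=9: min(r-i=2, Z[3]=1)=1; Z[9]=1
i=10: min(r-i=1, Z[4]=0)=0; Z[10]=0
i=11: outside box; Z[11]=0
i=12: outside box; Z[12]=0
i=13: outside box; Z[13]=0
i=14: outside box; Z[14]=2 extend→box=[14,16)
i=15: min(r-i=1, Z[1]=1)=1; Z[15]=5 extend→box=[15,20)
i=16: min(r-i=4, Z[1]=1)=1; Z[16]=1
i=17: min(r-i=3, Z[2]=0)=0; Z[17]=0
i=18: min(r-i=2, Z[3]=1)=1; Z[18]=1
i=19: min(r-i=1, Z[4]=0)=0; Z[19]=0

[20, 1, 0, 1, 0, 2, 5, 1, 0, 1, 0, 0, 0, 0, 2, 5, 1, 0, 1, 0]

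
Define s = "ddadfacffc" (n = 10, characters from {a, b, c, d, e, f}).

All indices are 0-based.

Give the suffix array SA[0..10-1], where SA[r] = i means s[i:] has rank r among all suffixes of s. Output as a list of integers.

sorted suffixes:
  #0 SA[0]=5  'acffc'
  #1 SA[1]=2  'adfacffc'
  #2 SA[2]=9  'c'
  #3 SA[3]=6  'cffc'
  #4 SA[4]=1  'dadfacffc'
  #5 SA[5]=0  'ddadfacffc'
  #6 SA[6]=3  'dfacffc'
  #7 SA[7]=4  'facffc'
  #8 SA[8]=8  'fc'
  #9 SA[9]=7  'ffc'

[5, 2, 9, 6, 1, 0, 3, 4, 8, 7]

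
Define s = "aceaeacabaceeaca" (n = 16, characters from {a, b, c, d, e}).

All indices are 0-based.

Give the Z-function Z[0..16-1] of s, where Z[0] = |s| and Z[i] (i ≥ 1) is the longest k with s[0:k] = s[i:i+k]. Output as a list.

Z[0]=16
i=1: i≥r, start 0; Z[1]=0
i=2: i≥r, start 0; Z[2]=0
i=3: i≥r, start 0; Z[3]=1 extend→box=[3,4)
i=4: i≥r, start 0; Z[4]=0
i=5: i≥r, start 0; Z[5]=2 extend→box=[5,7)
i=6: min(r-i=1, Z[1]=0)=0; Z[6]=0
i=7: i≥r, start 0; Z[7]=1 extend→box=[7,8)
i=8: i≥r, start 0; Z[8]=0
i=9: i≥r, start 0; Z[9]=3 extend→box=[9,12)
i=10: min(r-i=2, Z[1]=0)=0; Z[10]=0
i=11: min(r-i=1, Z[2]=0)=0; Z[11]=0
i=12: i≥r, start 0; Z[12]=0
i=13: i≥r, start 0; Z[13]=2 extend→box=[13,15)
i=14: min(r-i=1, Z[1]=0)=0; Z[14]=0
i=15: i≥r, start 0; Z[15]=1 extend→box=[15,16)

[16, 0, 0, 1, 0, 2, 0, 1, 0, 3, 0, 0, 0, 2, 0, 1]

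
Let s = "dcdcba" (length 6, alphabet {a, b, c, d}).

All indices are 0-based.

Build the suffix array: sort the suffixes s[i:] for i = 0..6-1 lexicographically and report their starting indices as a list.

rank→(start, suffix):
  0 → (5, 'a')
  1 → (4, 'ba')
  2 → (3, 'cba')
  3 → (1, 'cdcba')
  4 → (2, 'dcba')
  5 → (0, 'dcdcba')

[5, 4, 3, 1, 2, 0]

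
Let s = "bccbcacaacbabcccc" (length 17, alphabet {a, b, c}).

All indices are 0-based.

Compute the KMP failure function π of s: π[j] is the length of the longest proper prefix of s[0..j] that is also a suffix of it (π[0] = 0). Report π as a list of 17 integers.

π[0] = 0
j=1 s[j]='c': π[1]=0 (border '')
j=2 s[j]='c': π[2]=0 (border '')
j=3 s[j]='b': π[3]=1 (border 'b')
j=4 s[j]='c': π[4]=2 (border 'bc')
j=5 s[j]='a': k: 2→0; π[5]=0 (border '')
j=6 s[j]='c': π[6]=0 (border '')
j=7 s[j]='a': π[7]=0 (border '')
j=8 s[j]='a': π[8]=0 (border '')
j=9 s[j]='c': π[9]=0 (border '')
j=10 s[j]='b': π[10]=1 (border 'b')
j=11 s[j]='a': k: 1→0; π[11]=0 (border '')
j=12 s[j]='b': π[12]=1 (border 'b')
j=13 s[j]='c': π[13]=2 (border 'bc')
j=14 s[j]='c': π[14]=3 (border 'bcc')
j=15 s[j]='c': k: 3→0; π[15]=0 (border '')
j=16 s[j]='c': π[16]=0 (border '')

[0, 0, 0, 1, 2, 0, 0, 0, 0, 0, 1, 0, 1, 2, 3, 0, 0]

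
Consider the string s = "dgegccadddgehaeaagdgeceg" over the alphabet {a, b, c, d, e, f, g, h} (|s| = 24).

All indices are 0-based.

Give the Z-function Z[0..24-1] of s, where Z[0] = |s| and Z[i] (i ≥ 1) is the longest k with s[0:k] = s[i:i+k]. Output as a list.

[24, 0, 0, 0, 0, 0, 0, 1, 1, 3, 0, 0, 0, 0, 0, 0, 0, 0, 3, 0, 0, 0, 0, 0]

Z[0]=24
i=1: i≥r, start 0; Z[1]=0
i=2: i≥r, start 0; Z[2]=0
i=3: i≥r, start 0; Z[3]=0
i=4: i≥r, start 0; Z[4]=0
i=5: i≥r, start 0; Z[5]=0
i=6: i≥r, start 0; Z[6]=0
i=7: i≥r, start 0; Z[7]=1 extend→box=[7,8)
i=8: i≥r, start 0; Z[8]=1 extend→box=[8,9)
i=9: i≥r, start 0; Z[9]=3 extend→box=[9,12)
i=10: min(r-i=2, Z[1]=0)=0; Z[10]=0
i=11: min(r-i=1, Z[2]=0)=0; Z[11]=0
i=12: i≥r, start 0; Z[12]=0
i=13: i≥r, start 0; Z[13]=0
i=14: i≥r, start 0; Z[14]=0
i=15: i≥r, start 0; Z[15]=0
i=16: i≥r, start 0; Z[16]=0
i=17: i≥r, start 0; Z[17]=0
i=18: i≥r, start 0; Z[18]=3 extend→box=[18,21)
i=19: min(r-i=2, Z[1]=0)=0; Z[19]=0
i=20: min(r-i=1, Z[2]=0)=0; Z[20]=0
i=21: i≥r, start 0; Z[21]=0
i=22: i≥r, start 0; Z[22]=0
i=23: i≥r, start 0; Z[23]=0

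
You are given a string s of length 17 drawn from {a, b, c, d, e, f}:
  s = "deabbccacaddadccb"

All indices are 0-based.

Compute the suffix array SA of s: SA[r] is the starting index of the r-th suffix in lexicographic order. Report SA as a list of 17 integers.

sorted suffixes:
  #0 SA[0]=2  'abbccacaddadccb'
  #1 SA[1]=7  'acaddadccb'
  #2 SA[2]=12  'adccb'
  #3 SA[3]=9  'addadccb'
  #4 SA[4]=16  'b'
  #5 SA[5]=3  'bbccacaddadccb'
  #6 SA[6]=4  'bccacaddadccb'
  #7 SA[7]=6  'cacaddadccb'
  #8 SA[8]=8  'caddadccb'
  #9 SA[9]=15  'cb'
  #10 SA[10]=5  'ccacaddadccb'
  #11 SA[11]=14  'ccb'
  #12 SA[12]=11  'dadccb'
  #13 SA[13]=13  'dccb'
  #14 SA[14]=10  'ddadccb'
  #15 SA[15]=0  'deabbccacaddadccb'
  #16 SA[16]=1  'eabbccacaddadccb'

[2, 7, 12, 9, 16, 3, 4, 6, 8, 15, 5, 14, 11, 13, 10, 0, 1]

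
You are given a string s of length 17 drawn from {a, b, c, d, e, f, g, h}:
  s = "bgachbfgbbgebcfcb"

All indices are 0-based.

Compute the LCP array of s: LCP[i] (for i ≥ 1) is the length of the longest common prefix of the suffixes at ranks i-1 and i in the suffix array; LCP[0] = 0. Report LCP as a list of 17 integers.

rank→(start, suffix):
  0 → (2, 'achbfgbbgebcfcb')
  1 → (16, 'b')
  2 → (8, 'bbgebcfcb')
  3 → (12, 'bcfcb')
  4 → (5, 'bfgbbgebcfcb')
  5 → (0, 'bgachbfgbbgebcfcb')
  6 → (9, 'bgebcfcb')
  7 → (15, 'cb')
  8 → (13, 'cfcb')
  9 → (3, 'chbfgbbgebcfcb')
  10 → (11, 'ebcfcb')
  11 → (14, 'fcb')
  12 → (6, 'fgbbgebcfcb')
  13 → (1, 'gachbfgbbgebcfcb')
  14 → (7, 'gbbgebcfcb')
  15 → (10, 'gebcfcb')
  16 → (4, 'hbfgbbgebcfcb')

SA = [2, 16, 8, 12, 5, 0, 9, 15, 13, 3, 11, 14, 6, 1, 7, 10, 4]
rank  pair      lcp
   1  s[2:],s[16:]  0  ''
   2  s[16:],s[8:]  1  'b'
   3  s[8:],s[12:]  1  'b'
   4  s[12:],s[5:]  1  'b'
   5  s[5:],s[0:]  1  'b'
   6  s[0:],s[9:]  2  'bg'
   7  s[9:],s[15:]  0  ''
   8  s[15:],s[13:]  1  'c'
   9  s[13:],s[3:]  1  'c'
  10  s[3:],s[11:]  0  ''
  11  s[11:],s[14:]  0  ''
  12  s[14:],s[6:]  1  'f'
  13  s[6:],s[1:]  0  ''
  14  s[1:],s[7:]  1  'g'
  15  s[7:],s[10:]  1  'g'
  16  s[10:],s[4:]  0  ''

[0, 0, 1, 1, 1, 1, 2, 0, 1, 1, 0, 0, 1, 0, 1, 1, 0]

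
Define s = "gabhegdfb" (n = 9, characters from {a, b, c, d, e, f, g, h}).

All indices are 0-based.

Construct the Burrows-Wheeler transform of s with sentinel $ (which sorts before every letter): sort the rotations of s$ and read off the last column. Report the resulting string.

rank  rotation    last
    0  $gabhegdfb  b
    1  abhegdfb$g  g
    2  b$gabhegdf  f
    3  bhegdfb$ga  a
    4  dfb$gabheg  g
    5  egdfb$gabh  h
    6  fb$gabhegd  d
    7  gabhegdfb$  $
    8  gdfb$gabhe  e
    9  hegdfb$gab  b

bgfaghd$eb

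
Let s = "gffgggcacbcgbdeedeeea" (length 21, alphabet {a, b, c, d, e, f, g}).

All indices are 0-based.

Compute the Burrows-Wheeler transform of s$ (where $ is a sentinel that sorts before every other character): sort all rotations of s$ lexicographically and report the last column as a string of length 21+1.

aeccggabbeeeeddgfcg$gf

rank  rotation                last
    0  $gffgggcacbcgbdeedeeea  a
    1  a$gffgggcacbcgbdeedeee  e
    2  acbcgbdeedeeea$gffgggc  c
    3  bcgbdeedeeea$gffgggcac  c
    4  bdeedeeea$gffgggcacbcg  g
    5  cacbcgbdeedeeea$gffggg  g
    6  cbcgbdeedeeea$gffgggca  a
    7  cgbdeedeeea$gffgggcacb  b
    8  deedeeea$gffgggcacbcgb  b
    9  deeea$gffgggcacbcgbdee  e
   10  ea$gffgggcacbcgbdeedee  e
   11  edeeea$gffgggcacbcgbde  e
   12  eea$gffgggcacbcgbdeede  e
   13  eedeeea$gffgggcacbcgbd  d
   14  eeea$gffgggcacbcgbdeed  d
   15  ffgggcacbcgbdeedeeea$g  g
   16  fgggcacbcgbdeedeeea$gf  f
   17  gbdeedeeea$gffgggcacbc  c
   18  gcacbcgbdeedeeea$gffgg  g
   19  gffgggcacbcgbdeedeeea$  $
   20  ggcacbcgbdeedeeea$gffg  g
   21  gggcacbcgbdeedeeea$gff  f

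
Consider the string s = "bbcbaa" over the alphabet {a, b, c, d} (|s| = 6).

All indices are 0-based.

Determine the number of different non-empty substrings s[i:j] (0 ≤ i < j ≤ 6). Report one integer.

18

sorted suffixes:
  #0 SA[0]=5  'a'
  #1 SA[1]=4  'aa'
  #2 SA[2]=3  'baa'
  #3 SA[3]=0  'bbcbaa'
  #4 SA[4]=1  'bcbaa'
  #5 SA[5]=2  'cbaa'

SA = [5, 4, 3, 0, 1, 2]
rank  pair      lcp
   1  s[5:],s[4:]  1  'a'
   2  s[4:],s[3:]  0  ''
   3  s[3:],s[0:]  1  'b'
   4  s[0:],s[1:]  1  'b'
   5  s[1:],s[2:]  0  ''

n(n+1)/2 = 6·7/2 = 21
Σ LCP = 0 + 1 + 0 + 1 + 1 + 0 = 3
distinct = 21 − 3 = 18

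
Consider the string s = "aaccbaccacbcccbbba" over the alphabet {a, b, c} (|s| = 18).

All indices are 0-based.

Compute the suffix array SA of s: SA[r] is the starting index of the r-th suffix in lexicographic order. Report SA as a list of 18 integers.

rank→(start, suffix):
  0 → (17, 'a')
  1 → (0, 'aaccbaccacbcccbbba')
  2 → (8, 'acbcccbbba')
  3 → (5, 'accacbcccbbba')
  4 → (1, 'accbaccacbcccbbba')
  5 → (16, 'ba')
  6 → (4, 'baccacbcccbbba')
  7 → (15, 'bba')
  8 → (14, 'bbba')
  9 → (10, 'bcccbbba')
  10 → (7, 'cacbcccbbba')
  11 → (3, 'cbaccacbcccbbba')
  12 → (13, 'cbbba')
  13 → (9, 'cbcccbbba')
  14 → (6, 'ccacbcccbbba')
  15 → (2, 'ccbaccacbcccbbba')
  16 → (12, 'ccbbba')
  17 → (11, 'cccbbba')

[17, 0, 8, 5, 1, 16, 4, 15, 14, 10, 7, 3, 13, 9, 6, 2, 12, 11]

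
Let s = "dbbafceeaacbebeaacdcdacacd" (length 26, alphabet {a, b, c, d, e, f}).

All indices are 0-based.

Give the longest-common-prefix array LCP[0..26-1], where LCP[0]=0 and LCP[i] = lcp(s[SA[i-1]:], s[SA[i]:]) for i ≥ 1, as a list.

rank | idx | suffix
   0 |   8 | aacbebeaacdcdacacd
   1 |  15 | aacdcdacacd
   2 |  21 | acacd
   3 |   9 | acbebeaacdcdacacd
   4 |  23 | acd
   5 |  16 | acdcdacacd
   6 |   3 | afceeaacbebeaacdcdacacd
   7 |   2 | bafceeaacbebeaacdcdacacd
   8 |   1 | bbafceeaacbebeaacdcdacacd
   9 |  13 | beaacdcdacacd
  10 |  11 | bebeaacdcdacacd
  11 |  22 | cacd
  12 |  10 | cbebeaacdcdacacd
  13 |  24 | cd
  14 |  19 | cdacacd
  15 |  17 | cdcdacacd
  16 |   5 | ceeaacbebeaacdcdacacd
  17 |  25 | d
  18 |  20 | dacacd
  19 |   0 | dbbafceeaacbebeaacdcdacacd
  20 |  18 | dcdacacd
  21 |   7 | eaacbebeaacdcdacacd
  22 |  14 | eaacdcdacacd
  23 |  12 | ebeaacdcdacacd
  24 |   6 | eeaacbebeaacdcdacacd
  25 |   4 | fceeaacbebeaacdcdacacd

SA = [8, 15, 21, 9, 23, 16, 3, 2, 1, 13, 11, 22, 10, 24, 19, 17, 5, 25, 20, 0, 18, 7, 14, 12, 6, 4]
rank  pair      lcp
   1  s[8:],s[15:]  3  'aac'
   2  s[15:],s[21:]  1  'a'
   3  s[21:],s[9:]  2  'ac'
   4  s[9:],s[23:]  2  'ac'
   5  s[23:],s[16:]  3  'acd'
   6  s[16:],s[3:]  1  'a'
   7  s[3:],s[2:]  0  ''
   8  s[2:],s[1:]  1  'b'
   9  s[1:],s[13:]  1  'b'
  10  s[13:],s[11:]  2  'be'
  11  s[11:],s[22:]  0  ''
  12  s[22:],s[10:]  1  'c'
  13  s[10:],s[24:]  1  'c'
  14  s[24:],s[19:]  2  'cd'
  15  s[19:],s[17:]  2  'cd'
  16  s[17:],s[5:]  1  'c'
  17  s[5:],s[25:]  0  ''
  18  s[25:],s[20:]  1  'd'
  19  s[20:],s[0:]  1  'd'
  20  s[0:],s[18:]  1  'd'
  21  s[18:],s[7:]  0  ''
  22  s[7:],s[14:]  4  'eaac'
  23  s[14:],s[12:]  1  'e'
  24  s[12:],s[6:]  1  'e'
  25  s[6:],s[4:]  0  ''

[0, 3, 1, 2, 2, 3, 1, 0, 1, 1, 2, 0, 1, 1, 2, 2, 1, 0, 1, 1, 1, 0, 4, 1, 1, 0]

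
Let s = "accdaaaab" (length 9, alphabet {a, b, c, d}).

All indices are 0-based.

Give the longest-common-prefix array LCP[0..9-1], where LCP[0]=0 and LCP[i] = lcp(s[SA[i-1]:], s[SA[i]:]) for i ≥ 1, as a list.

rank | idx | suffix
   0 |   4 | aaaab
   1 |   5 | aaab
   2 |   6 | aab
   3 |   7 | ab
   4 |   0 | accdaaaab
   5 |   8 | b
   6 |   1 | ccdaaaab
   7 |   2 | cdaaaab
   8 |   3 | daaaab

SA = [4, 5, 6, 7, 0, 8, 1, 2, 3]
[i] adj suffixes → lcp
  [1] 4/5 → 3 ('aaa')
  [2] 5/6 → 2 ('aa')
  [3] 6/7 → 1 ('a')
  [4] 7/0 → 1 ('a')
  [5] 0/8 → 0 ('')
  [6] 8/1 → 0 ('')
  [7] 1/2 → 1 ('c')
  [8] 2/3 → 0 ('')

[0, 3, 2, 1, 1, 0, 0, 1, 0]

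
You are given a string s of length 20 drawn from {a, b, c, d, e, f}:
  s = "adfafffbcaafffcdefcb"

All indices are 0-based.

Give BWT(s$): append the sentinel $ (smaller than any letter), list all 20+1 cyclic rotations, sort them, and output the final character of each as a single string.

rank  rotation               last
    0  $adfafffbcaafffcdefcb  b
    1  aafffcdefcb$adfafffbc  c
    2  adfafffbcaafffcdefcb$  $
    3  afffbcaafffcdefcb$adf  f
    4  afffcdefcb$adfafffbca  a
    5  b$adfafffbcaafffcdefc  c
    6  bcaafffcdefcb$adfafff  f
    7  caafffcdefcb$adfafffb  b
    8  cb$adfafffbcaafffcdef  f
    9  cdefcb$adfafffbcaafff  f
   10  defcb$adfafffbcaafffc  c
   11  dfafffbcaafffcdefcb$a  a
   12  efcb$adfafffbcaafffcd  d
   13  fafffbcaafffcdefcb$ad  d
   14  fbcaafffcdefcb$adfaff  f
   15  fcb$adfafffbcaafffcde  e
   16  fcdefcb$adfafffbcaaff  f
   17  ffbcaafffcdefcb$adfaf  f
   18  ffcdefcb$adfafffbcaaf  f
   19  fffbcaafffcdefcb$adfa  a
   20  fffcdefcb$adfafffbcaa  a

bc$facfbffcaddfefffaa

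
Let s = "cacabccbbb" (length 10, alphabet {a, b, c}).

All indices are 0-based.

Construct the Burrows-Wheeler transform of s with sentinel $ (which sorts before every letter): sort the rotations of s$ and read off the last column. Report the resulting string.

rank  rotation     last
    0  $cacabccbbb  b
    1  abccbbb$cac  c
    2  acabccbbb$c  c
    3  b$cacabccbb  b
    4  bb$cacabccb  b
    5  bbb$cacabcc  c
    6  bccbbb$caca  a
    7  cabccbbb$ca  a
    8  cacabccbbb$  $
    9  cbbb$cacabc  c
   10  ccbbb$cacab  b

bccbbcaa$cb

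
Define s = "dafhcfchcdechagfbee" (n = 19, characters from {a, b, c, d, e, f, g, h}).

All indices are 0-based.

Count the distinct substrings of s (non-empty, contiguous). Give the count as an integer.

rank | idx | suffix
   0 |   1 | afhcfchcdechagfbee
   1 |  13 | agfbee
   2 |  16 | bee
   3 |   8 | cdechagfbee
   4 |   4 | cfchcdechagfbee
   5 |  11 | chagfbee
   6 |   6 | chcdechagfbee
   7 |   0 | dafhcfchcdechagfbee
   8 |   9 | dechagfbee
   9 |  18 | e
  10 |  10 | echagfbee
  11 |  17 | ee
  12 |  15 | fbee
  13 |   5 | fchcdechagfbee
  14 |   2 | fhcfchcdechagfbee
  15 |  14 | gfbee
  16 |  12 | hagfbee
  17 |   7 | hcdechagfbee
  18 |   3 | hcfchcdechagfbee

SA = [1, 13, 16, 8, 4, 11, 6, 0, 9, 18, 10, 17, 15, 5, 2, 14, 12, 7, 3]
rank  pair      lcp
   1  s[1:],s[13:]  1  'a'
   2  s[13:],s[16:]  0  ''
   3  s[16:],s[8:]  0  ''
   4  s[8:],s[4:]  1  'c'
   5  s[4:],s[11:]  1  'c'
   6  s[11:],s[6:]  2  'ch'
   7  s[6:],s[0:]  0  ''
   8  s[0:],s[9:]  1  'd'
   9  s[9:],s[18:]  0  ''
  10  s[18:],s[10:]  1  'e'
  11  s[10:],s[17:]  1  'e'
  12  s[17:],s[15:]  0  ''
  13  s[15:],s[5:]  1  'f'
  14  s[5:],s[2:]  1  'f'
  15  s[2:],s[14:]  0  ''
  16  s[14:],s[12:]  0  ''
  17  s[12:],s[7:]  1  'h'
  18  s[7:],s[3:]  2  'hc'

n(n+1)/2 = 19·20/2 = 190
Σ LCP = 0 + 1 + 0 + 0 + 1 + 1 + 2 + 0 + 1 + 0 + 1 + 1 + 0 + 1 + 1 + 0 + 0 + 1 + 2 = 13
distinct = 190 − 13 = 177

177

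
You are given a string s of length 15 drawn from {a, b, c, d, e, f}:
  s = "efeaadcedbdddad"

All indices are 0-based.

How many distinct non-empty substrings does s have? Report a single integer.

109

rank | idx | suffix
   0 |   3 | aadcedbdddad
   1 |  13 | ad
   2 |   4 | adcedbdddad
   3 |   9 | bdddad
   4 |   6 | cedbdddad
   5 |  14 | d
   6 |  12 | dad
   7 |   8 | dbdddad
   8 |   5 | dcedbdddad
   9 |  11 | ddad
  10 |  10 | dddad
  11 |   2 | eaadcedbdddad
  12 |   7 | edbdddad
  13 |   0 | efeaadcedbdddad
  14 |   1 | feaadcedbdddad

SA = [3, 13, 4, 9, 6, 14, 12, 8, 5, 11, 10, 2, 7, 0, 1]
[i] adj suffixes → lcp
  [1] 3/13 → 1 ('a')
  [2] 13/4 → 2 ('ad')
  [3] 4/9 → 0 ('')
  [4] 9/6 → 0 ('')
  [5] 6/14 → 0 ('')
  [6] 14/12 → 1 ('d')
  [7] 12/8 → 1 ('d')
  [8] 8/5 → 1 ('d')
  [9] 5/11 → 1 ('d')
  [10] 11/10 → 2 ('dd')
  [11] 10/2 → 0 ('')
  [12] 2/7 → 1 ('e')
  [13] 7/0 → 1 ('e')
  [14] 0/1 → 0 ('')

n(n+1)/2 = 15·16/2 = 120
Σ LCP = 0 + 1 + 2 + 0 + 0 + 0 + 1 + 1 + 1 + 1 + 2 + 0 + 1 + 1 + 0 = 11
distinct = 120 − 11 = 109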